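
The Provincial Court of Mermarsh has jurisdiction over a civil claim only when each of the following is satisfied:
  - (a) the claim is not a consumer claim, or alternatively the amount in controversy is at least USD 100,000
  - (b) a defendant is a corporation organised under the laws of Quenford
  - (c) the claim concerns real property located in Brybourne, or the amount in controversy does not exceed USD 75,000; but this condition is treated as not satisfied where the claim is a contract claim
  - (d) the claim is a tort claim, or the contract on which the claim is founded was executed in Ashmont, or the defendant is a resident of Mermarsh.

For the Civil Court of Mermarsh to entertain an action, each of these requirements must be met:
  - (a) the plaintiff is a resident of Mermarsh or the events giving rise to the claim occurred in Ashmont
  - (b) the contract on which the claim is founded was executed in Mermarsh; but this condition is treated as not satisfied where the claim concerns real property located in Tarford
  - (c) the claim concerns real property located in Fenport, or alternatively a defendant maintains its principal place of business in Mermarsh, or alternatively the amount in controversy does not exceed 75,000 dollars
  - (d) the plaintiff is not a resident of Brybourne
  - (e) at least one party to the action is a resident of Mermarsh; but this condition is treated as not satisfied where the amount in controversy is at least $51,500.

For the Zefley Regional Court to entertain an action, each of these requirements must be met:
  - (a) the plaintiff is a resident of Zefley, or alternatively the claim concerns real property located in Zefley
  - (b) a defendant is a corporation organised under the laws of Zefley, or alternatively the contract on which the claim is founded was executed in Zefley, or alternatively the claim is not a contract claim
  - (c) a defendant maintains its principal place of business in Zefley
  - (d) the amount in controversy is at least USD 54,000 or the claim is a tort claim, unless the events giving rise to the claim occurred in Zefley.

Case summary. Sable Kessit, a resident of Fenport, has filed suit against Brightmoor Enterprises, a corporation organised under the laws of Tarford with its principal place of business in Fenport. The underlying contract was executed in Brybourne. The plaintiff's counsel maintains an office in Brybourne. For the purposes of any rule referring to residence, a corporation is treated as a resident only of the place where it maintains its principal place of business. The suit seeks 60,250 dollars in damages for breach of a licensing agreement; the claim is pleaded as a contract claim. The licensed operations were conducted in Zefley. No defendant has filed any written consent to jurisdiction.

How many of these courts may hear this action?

0

The Provincial Court of Mermarsh:
  (a) The claim is a contract claim, not a consumer claim, so one alternative holds. Condition met.
  (b) The corporate defendant(s) are organised in Tarford, not Quenford. Not satisfied.
  (c) The amount in controversy is USD 60,250, within the USD 75,000 ceiling — that alternative is enough. But the carve-out bites: the claim is a contract claim. Not satisfied.
  (d) The claim is a contract claim, not a tort claim; the contract was executed in Brybourne, not Ashmont; the defendant resides in Fenport, not Mermarsh — none of the alternatives is met. Condition not met.
  → Not every requirement is met — no jurisdiction.
The Civil Court of Mermarsh:
  (a) The plaintiff resides in Fenport, not Mermarsh; the operative events occurred in Zefley, not Ashmont — no alternative holds. Not met.
  (b) The contract was executed in Brybourne, not Mermarsh. Fails.
  (c) The amount in controversy is USD 60,250, within the USD 75,000 ceiling — that alternative is enough. Met.
  (d) The plaintiff resides in Fenport, which is not Brybourne. Condition met.
  (e) No party resides in Mermarsh. Not met.
  → At least one condition fails; no jurisdiction.
The Zefley Regional Court:
  (a) The plaintiff resides in Fenport, not Zefley; the claim does not concern real property — every alternative fails. Fails.
  (b) The corporate defendant(s) are organised in Tarford, not Zefley; the contract was executed in Brybourne, not Zefley; the claim is a contract claim — none of the alternatives is met. Condition not met.
  (c) The corporate defendant(s) have their principal place of business in Fenport, not Zefley. Not satisfied.
  (d) The amount in controversy is USD 60,250, which meets the 54,000 dollars floor — that alternative is enough. Condition met.
  → No jurisdiction.
No court satisfies all of its conditions.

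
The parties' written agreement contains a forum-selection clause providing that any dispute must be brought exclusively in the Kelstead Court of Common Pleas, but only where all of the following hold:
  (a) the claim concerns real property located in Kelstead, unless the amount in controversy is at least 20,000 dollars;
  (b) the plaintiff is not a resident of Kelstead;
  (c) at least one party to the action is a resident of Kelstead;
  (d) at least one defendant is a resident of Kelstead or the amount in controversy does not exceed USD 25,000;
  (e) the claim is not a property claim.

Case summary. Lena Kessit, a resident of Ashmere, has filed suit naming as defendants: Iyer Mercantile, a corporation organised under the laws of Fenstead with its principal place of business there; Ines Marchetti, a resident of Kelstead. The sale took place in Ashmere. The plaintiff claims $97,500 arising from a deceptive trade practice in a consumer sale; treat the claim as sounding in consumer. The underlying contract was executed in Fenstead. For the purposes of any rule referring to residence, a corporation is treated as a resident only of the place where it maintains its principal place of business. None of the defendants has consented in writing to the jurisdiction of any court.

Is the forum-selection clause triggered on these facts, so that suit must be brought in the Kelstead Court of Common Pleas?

The Kelstead Court of Common Pleas:
  (a) The claim does not concern real property. But the amount in controversy is 97,500 dollars, which meets the 20,000 dollars floor, and the 'unless' clause therefore excuses the requirement. Satisfied.
  (b) The plaintiff resides in Ashmere, which is not Kelstead. Met.
  (c) Ines Marchetti resides in Kelstead. Met.
  (d) Ines Marchetti resides in Kelstead, which satisfies one of the alternatives. Condition met.
  (e) The claim is a consumer claim, not a property claim. Condition met.
  → The clause applies.

Yes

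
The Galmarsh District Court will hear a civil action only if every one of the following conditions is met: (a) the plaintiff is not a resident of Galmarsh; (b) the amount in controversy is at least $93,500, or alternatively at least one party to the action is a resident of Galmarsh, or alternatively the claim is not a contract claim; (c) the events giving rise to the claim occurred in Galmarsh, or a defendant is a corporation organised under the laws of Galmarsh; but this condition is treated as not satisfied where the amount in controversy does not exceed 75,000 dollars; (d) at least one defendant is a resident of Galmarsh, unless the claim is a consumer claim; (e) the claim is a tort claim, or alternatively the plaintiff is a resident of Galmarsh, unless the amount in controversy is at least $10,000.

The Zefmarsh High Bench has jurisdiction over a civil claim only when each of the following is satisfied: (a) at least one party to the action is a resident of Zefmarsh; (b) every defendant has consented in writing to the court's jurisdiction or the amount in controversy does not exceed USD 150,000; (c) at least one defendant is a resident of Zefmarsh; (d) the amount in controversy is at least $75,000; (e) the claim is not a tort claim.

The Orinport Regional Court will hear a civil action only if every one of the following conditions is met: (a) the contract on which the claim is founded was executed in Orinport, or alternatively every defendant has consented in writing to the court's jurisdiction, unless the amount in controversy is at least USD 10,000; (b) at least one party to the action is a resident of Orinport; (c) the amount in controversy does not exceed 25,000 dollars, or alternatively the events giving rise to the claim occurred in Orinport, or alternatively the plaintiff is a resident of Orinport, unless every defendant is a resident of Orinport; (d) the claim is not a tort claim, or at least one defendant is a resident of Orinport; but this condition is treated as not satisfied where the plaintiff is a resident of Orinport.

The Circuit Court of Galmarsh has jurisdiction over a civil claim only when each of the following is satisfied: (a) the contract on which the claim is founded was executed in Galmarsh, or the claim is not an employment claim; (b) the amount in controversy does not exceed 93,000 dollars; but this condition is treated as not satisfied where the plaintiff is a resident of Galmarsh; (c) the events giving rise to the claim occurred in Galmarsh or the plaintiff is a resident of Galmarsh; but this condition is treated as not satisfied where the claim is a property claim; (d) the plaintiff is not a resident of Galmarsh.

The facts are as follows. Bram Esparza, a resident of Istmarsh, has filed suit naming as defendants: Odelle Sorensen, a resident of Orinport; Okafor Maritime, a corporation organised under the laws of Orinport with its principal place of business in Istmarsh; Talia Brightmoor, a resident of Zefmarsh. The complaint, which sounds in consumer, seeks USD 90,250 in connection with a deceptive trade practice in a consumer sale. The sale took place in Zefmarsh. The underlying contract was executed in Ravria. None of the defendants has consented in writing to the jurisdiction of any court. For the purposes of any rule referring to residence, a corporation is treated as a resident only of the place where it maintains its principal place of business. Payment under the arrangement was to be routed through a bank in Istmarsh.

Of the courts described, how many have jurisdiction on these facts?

1

The Galmarsh District Court:
  (a) The plaintiff resides in Istmarsh, which is not Galmarsh. Condition met.
  (b) The claim is a consumer claim, not a contract claim, which satisfies one of the alternatives. Met.
  (c) The operative events occurred in Zefmarsh, not Galmarsh; the corporate defendant(s) are organised in Orinport, not Galmarsh — no alternative holds. Fails.
  (d) No defendant resides in Galmarsh (they reside in Orinport, Istmarsh, Zefmarsh). However, the claim is a consumer claim, so the 'unless' proviso supplies this condition. Condition met.
  (e) The claim is a consumer claim, not a tort claim; the plaintiff resides in Istmarsh, not Galmarsh — none of the alternatives is met. The proviso rescues it, though: the amount in controversy is 90,250 dollars, which meets the $10,000 floor. Satisfied.
  → At least one condition fails; no jurisdiction.
The Zefmarsh High Bench:
  (a) Talia Brightmoor resides in Zefmarsh. Met.
  (b) The amount in controversy is USD 90,250, within the USD 150,000 ceiling, which satisfies one of the alternatives. Satisfied.
  (c) Talia Brightmoor resides in Zefmarsh. Satisfied.
  (d) The amount in controversy is 90,250 dollars, which meets the USD 75,000 floor. Satisfied.
  (e) The claim is a consumer claim, not a tort claim. Met.
  → All conditions met; jurisdiction exists.
The Orinport Regional Court:
  (a) The contract was executed in Ravria, not Orinport; no such written consent has been filed — no alternative holds. But the amount in controversy is 90,250 dollars, which meets the USD 10,000 floor, and the 'unless' clause therefore excuses the requirement. Met.
  (b) Odelle Sorensen resides in Orinport. Met.
  (c) The amount in controversy is $90,250, above the $25,000 ceiling; the operative events occurred in Zefmarsh, not Orinport; the plaintiff resides in Istmarsh, not Orinport — no alternative holds. The proviso offers no rescue either, since the defendants reside as follows — Odelle Sorensen in Orinport, Okafor Maritime in Istmarsh, Talia Brightmoor in Zefmarsh — not all in Orinport. Not met.
  (d) The claim is a consumer claim, not a tort claim, so this disjunct is met. The carve-out does not apply: the plaintiff resides in Istmarsh, not Orinport. Satisfied.
  → The court lacks jurisdiction.
The Circuit Court of Galmarsh:
  (a) The claim is a consumer claim, not an employment claim — that alternative is enough. Satisfied.
  (b) The amount in controversy is USD 90,250, within the 93,000 dollars ceiling. The carve-out does not apply: the plaintiff resides in Istmarsh, not Galmarsh. Condition met.
  (c) The operative events occurred in Zefmarsh, not Galmarsh; the plaintiff resides in Istmarsh, not Galmarsh — every alternative fails. Not met.
  (d) The plaintiff resides in Istmarsh, which is not Galmarsh. Met.
  → At least one condition fails; no jurisdiction.
Courts with jurisdiction: the Zefmarsh High Bench — 1 in total.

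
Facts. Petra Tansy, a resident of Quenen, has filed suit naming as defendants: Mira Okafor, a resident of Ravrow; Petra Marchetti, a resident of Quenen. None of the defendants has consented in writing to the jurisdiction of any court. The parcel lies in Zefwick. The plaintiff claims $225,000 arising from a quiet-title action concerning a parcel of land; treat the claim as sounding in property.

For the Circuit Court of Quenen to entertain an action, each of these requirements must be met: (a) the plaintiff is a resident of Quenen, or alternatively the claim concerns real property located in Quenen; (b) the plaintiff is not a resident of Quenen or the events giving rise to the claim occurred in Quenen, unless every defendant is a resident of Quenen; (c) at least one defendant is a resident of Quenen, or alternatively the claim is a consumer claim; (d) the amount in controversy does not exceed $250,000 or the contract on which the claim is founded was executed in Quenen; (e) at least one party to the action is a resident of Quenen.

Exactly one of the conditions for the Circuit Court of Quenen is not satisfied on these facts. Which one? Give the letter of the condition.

The Circuit Court of Quenen:
  (a) The plaintiff resides in Quenen — that alternative is enough. Condition met.
  (b) The plaintiff resides in Quenen; the operative events occurred in Zefwick, not Quenen — no alternative holds. And the defendants reside as follows — Mira Okafor in Ravrow, Petra Marchetti in Quenen — not all in Quenen, so the proviso does not save it. Fails.
  (c) Petra Marchetti resides in Quenen — that alternative is enough. Met.
  (d) The amount in controversy is USD 225,000, within the $250,000 ceiling, so one alternative holds. Satisfied.
  (e) Petra Tansy resides in Quenen. Condition met.
Only condition (b) fails.

(b)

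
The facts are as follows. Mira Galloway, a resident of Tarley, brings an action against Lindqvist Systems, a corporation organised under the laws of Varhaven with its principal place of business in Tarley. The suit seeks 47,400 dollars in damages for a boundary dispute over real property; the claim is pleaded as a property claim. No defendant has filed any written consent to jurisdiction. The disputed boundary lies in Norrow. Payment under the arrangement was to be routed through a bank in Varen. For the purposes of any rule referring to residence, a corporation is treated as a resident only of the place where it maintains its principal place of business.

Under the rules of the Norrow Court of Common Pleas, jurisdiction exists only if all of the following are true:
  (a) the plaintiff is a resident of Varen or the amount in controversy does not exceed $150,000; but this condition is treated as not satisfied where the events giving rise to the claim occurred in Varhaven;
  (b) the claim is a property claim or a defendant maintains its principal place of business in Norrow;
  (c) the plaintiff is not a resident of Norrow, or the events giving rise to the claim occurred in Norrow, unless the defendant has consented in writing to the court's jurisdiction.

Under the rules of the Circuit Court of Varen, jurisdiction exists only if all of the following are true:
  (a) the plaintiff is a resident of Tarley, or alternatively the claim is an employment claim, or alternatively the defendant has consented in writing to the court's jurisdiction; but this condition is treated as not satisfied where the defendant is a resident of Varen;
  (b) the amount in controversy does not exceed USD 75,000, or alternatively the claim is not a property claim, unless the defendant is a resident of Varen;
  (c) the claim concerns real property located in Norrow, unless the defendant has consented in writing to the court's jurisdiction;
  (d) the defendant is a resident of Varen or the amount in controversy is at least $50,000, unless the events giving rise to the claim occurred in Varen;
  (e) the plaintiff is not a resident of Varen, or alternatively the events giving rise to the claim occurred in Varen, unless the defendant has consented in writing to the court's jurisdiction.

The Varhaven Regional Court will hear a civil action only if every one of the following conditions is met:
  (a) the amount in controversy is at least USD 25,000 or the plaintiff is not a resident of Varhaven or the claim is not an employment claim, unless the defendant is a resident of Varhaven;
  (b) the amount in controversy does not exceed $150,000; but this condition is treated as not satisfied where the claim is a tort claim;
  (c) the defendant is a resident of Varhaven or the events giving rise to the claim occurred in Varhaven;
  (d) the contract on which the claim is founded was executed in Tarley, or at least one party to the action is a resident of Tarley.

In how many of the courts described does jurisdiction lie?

1

The Norrow Court of Common Pleas:
  (a) The amount in controversy is USD 47,400, within the $150,000 ceiling — that alternative is enough. The exception is not triggered, since the operative events occurred in Norrow, not Varhaven. Satisfied.
  (b) The claim is a property claim — that alternative is enough. Condition met.
  (c) The plaintiff resides in Tarley, which is not Norrow, so one alternative holds. Met.
  → The court has jurisdiction.
The Circuit Court of Varen:
  (a) The plaintiff resides in Tarley, which satisfies one of the alternatives. The exception is not triggered, since the defendant resides in Tarley, not Varen. Met.
  (b) The amount in controversy is 47,400 dollars, within the 75,000 dollars ceiling, which satisfies one of the alternatives. Satisfied.
  (c) The property lies in Norrow. Satisfied.
  (d) The defendant resides in Tarley, not Varen; the amount in controversy is 47,400 dollars, below the USD 50,000 floor — none of the alternatives is met. And the operative events occurred in Norrow, not Varen, so the proviso does not save it. Not met.
  (e) The plaintiff resides in Tarley, which is not Varen, so one alternative holds. Satisfied.
  → The court lacks jurisdiction.
The Varhaven Regional Court:
  (a) The amount in controversy is $47,400, which meets the 25,000 dollars floor, which satisfies one of the alternatives. Condition met.
  (b) The amount in controversy is 47,400 dollars, within the $150,000 ceiling. And the carve-out is inapplicable — the claim is a property claim, not a tort claim. Met.
  (c) The defendant resides in Tarley, not Varhaven; the operative events occurred in Norrow, not Varhaven — no alternative holds. Fails.
  (d) Mira Galloway resides in Tarley, so this disjunct is met. Satisfied.
  → No jurisdiction.
Courts with jurisdiction: the Norrow Court of Common Pleas — 1 in total.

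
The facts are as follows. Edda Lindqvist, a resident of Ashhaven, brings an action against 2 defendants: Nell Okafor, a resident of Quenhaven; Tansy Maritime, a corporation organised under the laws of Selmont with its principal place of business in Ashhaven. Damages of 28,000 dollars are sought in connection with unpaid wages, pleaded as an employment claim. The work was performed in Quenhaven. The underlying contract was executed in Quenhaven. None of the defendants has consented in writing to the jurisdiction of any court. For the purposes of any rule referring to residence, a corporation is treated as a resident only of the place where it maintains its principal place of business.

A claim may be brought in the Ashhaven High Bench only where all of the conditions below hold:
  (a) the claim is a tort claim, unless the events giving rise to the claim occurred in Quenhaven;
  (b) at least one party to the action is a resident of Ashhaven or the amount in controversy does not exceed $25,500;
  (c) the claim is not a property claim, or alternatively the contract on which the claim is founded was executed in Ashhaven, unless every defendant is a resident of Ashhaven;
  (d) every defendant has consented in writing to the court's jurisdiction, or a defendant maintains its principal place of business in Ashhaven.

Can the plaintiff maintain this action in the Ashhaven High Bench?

Yes

The Ashhaven High Bench:
  (a) The claim is an employment claim, not a tort claim. However, the operative events occurred in Quenhaven, so the 'unless' proviso supplies this condition. Met.
  (b) Edda Lindqvist resides in Ashhaven — that alternative is enough. Satisfied.
  (c) The claim is an employment claim, not a property claim, which satisfies one of the alternatives. Condition met.
  (d) Tansy Maritime has its principal place of business in Ashhaven, so this disjunct is met. Met.
  → Jurisdiction lies.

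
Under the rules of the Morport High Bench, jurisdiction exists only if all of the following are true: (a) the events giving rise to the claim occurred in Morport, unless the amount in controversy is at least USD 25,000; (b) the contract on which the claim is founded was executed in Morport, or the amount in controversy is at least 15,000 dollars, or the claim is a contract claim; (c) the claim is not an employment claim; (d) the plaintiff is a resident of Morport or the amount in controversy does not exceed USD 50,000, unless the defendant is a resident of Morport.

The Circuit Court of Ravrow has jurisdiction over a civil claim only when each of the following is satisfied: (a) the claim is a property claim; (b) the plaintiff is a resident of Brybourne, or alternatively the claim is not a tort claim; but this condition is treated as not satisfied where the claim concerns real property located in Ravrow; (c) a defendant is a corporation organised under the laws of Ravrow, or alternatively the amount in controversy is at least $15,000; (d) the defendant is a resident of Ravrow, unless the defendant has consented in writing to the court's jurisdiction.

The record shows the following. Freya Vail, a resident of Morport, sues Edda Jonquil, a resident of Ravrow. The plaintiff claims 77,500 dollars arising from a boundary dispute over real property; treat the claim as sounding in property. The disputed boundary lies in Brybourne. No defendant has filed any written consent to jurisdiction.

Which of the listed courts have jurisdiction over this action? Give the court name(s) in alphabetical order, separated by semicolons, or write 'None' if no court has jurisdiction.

the Circuit Court of Ravrow; the Morport High Bench

The Morport High Bench:
  (a) The operative events occurred in Brybourne, not Morport. The proviso rescues it, though: the amount in controversy is 77,500 dollars, which meets the USD 25,000 floor. Satisfied.
  (b) The amount in controversy is 77,500 dollars, which meets the $15,000 floor, so one alternative holds. Satisfied.
  (c) The claim is a property claim, not an employment claim. Met.
  (d) The plaintiff resides in Morport, so one alternative holds. Met.
  → Every requirement is satisfied — jurisdiction.
The Circuit Court of Ravrow:
  (a) The claim is a property claim. Condition met.
  (b) The claim is a property claim, not a tort claim, so this disjunct is met. And the carve-out is inapplicable — the property lies in Brybourne, not Ravrow. Met.
  (c) The amount in controversy is USD 77,500, which meets the 15,000 dollars floor, which satisfies one of the alternatives. Condition met.
  (d) The defendant resides in Ravrow. Condition met.
  → Jurisdiction lies.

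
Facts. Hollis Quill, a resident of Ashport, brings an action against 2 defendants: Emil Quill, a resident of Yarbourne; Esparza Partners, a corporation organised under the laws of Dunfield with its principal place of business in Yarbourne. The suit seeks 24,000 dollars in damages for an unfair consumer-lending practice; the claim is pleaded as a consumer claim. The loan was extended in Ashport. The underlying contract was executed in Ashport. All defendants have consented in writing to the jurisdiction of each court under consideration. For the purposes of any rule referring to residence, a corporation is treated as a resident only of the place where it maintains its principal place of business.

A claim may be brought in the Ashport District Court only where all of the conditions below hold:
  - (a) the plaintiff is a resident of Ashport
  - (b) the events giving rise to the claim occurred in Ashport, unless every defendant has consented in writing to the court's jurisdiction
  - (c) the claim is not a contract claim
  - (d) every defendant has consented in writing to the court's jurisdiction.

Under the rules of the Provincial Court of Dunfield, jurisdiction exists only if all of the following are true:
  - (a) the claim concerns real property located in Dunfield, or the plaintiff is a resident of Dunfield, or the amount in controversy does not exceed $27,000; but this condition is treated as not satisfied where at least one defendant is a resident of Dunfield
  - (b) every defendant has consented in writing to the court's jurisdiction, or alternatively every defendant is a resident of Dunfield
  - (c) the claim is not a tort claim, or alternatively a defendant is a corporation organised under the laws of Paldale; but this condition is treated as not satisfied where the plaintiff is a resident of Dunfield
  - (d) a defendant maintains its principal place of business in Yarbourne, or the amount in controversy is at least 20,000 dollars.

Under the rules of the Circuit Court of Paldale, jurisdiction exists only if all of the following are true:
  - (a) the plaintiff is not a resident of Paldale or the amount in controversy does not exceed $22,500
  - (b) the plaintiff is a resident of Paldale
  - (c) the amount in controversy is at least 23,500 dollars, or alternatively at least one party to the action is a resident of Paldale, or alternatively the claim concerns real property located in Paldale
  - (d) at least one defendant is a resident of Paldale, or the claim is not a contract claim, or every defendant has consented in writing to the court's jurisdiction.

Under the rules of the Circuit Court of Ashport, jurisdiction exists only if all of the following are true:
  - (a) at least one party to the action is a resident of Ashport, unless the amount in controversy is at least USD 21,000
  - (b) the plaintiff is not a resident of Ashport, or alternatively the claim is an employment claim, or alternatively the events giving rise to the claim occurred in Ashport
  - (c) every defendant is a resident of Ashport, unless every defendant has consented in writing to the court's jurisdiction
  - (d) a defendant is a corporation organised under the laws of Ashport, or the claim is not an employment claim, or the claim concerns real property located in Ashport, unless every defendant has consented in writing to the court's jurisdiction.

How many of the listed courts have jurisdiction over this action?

The Ashport District Court:
  (a) The plaintiff resides in Ashport. Satisfied.
  (b) The operative events occurred in Ashport. Condition met.
  (c) The claim is a consumer claim, not a contract claim. Condition met.
  (d) Every defendant has filed written consent. Met.
  → Jurisdiction lies.
The Provincial Court of Dunfield:
  (a) The amount in controversy is 24,000 dollars, within the USD 27,000 ceiling, which satisfies one of the alternatives. And the carve-out is inapplicable — no defendant resides in Dunfield (they reside in Yarbourne, Yarbourne). Satisfied.
  (b) Every defendant has filed written consent, so one alternative holds. Condition met.
  (c) The claim is a consumer claim, not a tort claim — that alternative is enough. The carve-out does not apply: the plaintiff resides in Ashport, not Dunfield. Met.
  (d) Esparza Partners has its principal place of business in Yarbourne, so this disjunct is met. Satisfied.
  → Jurisdiction lies.
The Circuit Court of Paldale:
  (a) The plaintiff resides in Ashport, which is not Paldale — that alternative is enough. Condition met.
  (b) The plaintiff resides in Ashport, not Paldale. Fails.
  (c) The amount in controversy is 24,000 dollars, which meets the 23,500 dollars floor, so one alternative holds. Satisfied.
  (d) The claim is a consumer claim, not a contract claim, which satisfies one of the alternatives. Met.
  → The court lacks jurisdiction.
The Circuit Court of Ashport:
  (a) Hollis Quill resides in Ashport. Satisfied.
  (b) The operative events occurred in Ashport — that alternative is enough. Met.
  (c) The defendants reside as follows — Emil Quill in Yarbourne, Esparza Partners in Yarbourne — not all in Ashport. However, every defendant has filed written consent, so the 'unless' proviso supplies this condition. Condition met.
  (d) The claim is a consumer claim, not an employment claim, which satisfies one of the alternatives. Satisfied.
  → All conditions met; jurisdiction exists.
Courts with jurisdiction: the Ashport District Court, the Provincial Court of Dunfield, the Circuit Court of Ashport — 3 in total.

3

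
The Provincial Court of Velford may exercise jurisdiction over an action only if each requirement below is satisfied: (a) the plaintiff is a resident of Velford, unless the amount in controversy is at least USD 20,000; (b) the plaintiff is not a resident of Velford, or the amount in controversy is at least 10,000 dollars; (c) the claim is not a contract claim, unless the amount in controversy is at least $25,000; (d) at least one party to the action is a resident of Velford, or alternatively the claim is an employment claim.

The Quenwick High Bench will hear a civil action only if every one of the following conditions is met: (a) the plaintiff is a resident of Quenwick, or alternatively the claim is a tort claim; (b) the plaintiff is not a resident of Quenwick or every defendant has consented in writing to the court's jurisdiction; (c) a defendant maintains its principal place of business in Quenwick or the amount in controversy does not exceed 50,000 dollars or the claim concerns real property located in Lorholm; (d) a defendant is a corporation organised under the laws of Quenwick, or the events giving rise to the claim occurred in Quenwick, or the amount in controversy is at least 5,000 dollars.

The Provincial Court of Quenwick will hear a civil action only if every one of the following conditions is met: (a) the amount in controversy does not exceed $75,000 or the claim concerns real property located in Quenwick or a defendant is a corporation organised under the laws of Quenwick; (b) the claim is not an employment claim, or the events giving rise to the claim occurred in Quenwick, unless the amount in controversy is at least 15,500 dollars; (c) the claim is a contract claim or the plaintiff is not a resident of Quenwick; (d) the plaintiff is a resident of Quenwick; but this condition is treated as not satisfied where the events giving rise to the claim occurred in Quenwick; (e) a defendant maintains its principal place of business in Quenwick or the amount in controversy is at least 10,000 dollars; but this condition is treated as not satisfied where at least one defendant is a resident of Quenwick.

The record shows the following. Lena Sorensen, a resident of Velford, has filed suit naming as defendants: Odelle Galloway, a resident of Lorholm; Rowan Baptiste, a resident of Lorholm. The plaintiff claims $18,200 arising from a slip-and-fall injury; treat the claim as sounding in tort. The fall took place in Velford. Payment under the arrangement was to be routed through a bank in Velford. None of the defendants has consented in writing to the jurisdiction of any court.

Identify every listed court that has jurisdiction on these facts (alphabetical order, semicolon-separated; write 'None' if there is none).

the Provincial Court of Velford; the Quenwick High Bench

The Provincial Court of Velford:
  (a) The plaintiff resides in Velford. Met.
  (b) The amount in controversy is USD 18,200, which meets the 10,000 dollars floor, which satisfies one of the alternatives. Satisfied.
  (c) The claim is a tort claim, not a contract claim. Condition met.
  (d) Lena Sorensen resides in Velford, so one alternative holds. Condition met.
  → The court has jurisdiction.
The Quenwick High Bench:
  (a) The claim is a tort claim, which satisfies one of the alternatives. Satisfied.
  (b) The plaintiff resides in Velford, which is not Quenwick, so one alternative holds. Met.
  (c) The amount in controversy is USD 18,200, within the USD 50,000 ceiling — that alternative is enough. Condition met.
  (d) The amount in controversy is $18,200, which meets the USD 5,000 floor — that alternative is enough. Condition met.
  → Every requirement is satisfied — jurisdiction.
The Provincial Court of Quenwick:
  (a) The amount in controversy is 18,200 dollars, within the $75,000 ceiling, so this disjunct is met. Satisfied.
  (b) The claim is a tort claim, not an employment claim — that alternative is enough. Satisfied.
  (c) The plaintiff resides in Velford, which is not Quenwick — that alternative is enough. Condition met.
  (d) The plaintiff resides in Velford, not Quenwick. Not satisfied.
  (e) The amount in controversy is $18,200, which meets the USD 10,000 floor, so this disjunct is met. The carve-out does not apply: no defendant resides in Quenwick (they reside in Lorholm, Lorholm). Condition met.
  → At least one condition fails; no jurisdiction.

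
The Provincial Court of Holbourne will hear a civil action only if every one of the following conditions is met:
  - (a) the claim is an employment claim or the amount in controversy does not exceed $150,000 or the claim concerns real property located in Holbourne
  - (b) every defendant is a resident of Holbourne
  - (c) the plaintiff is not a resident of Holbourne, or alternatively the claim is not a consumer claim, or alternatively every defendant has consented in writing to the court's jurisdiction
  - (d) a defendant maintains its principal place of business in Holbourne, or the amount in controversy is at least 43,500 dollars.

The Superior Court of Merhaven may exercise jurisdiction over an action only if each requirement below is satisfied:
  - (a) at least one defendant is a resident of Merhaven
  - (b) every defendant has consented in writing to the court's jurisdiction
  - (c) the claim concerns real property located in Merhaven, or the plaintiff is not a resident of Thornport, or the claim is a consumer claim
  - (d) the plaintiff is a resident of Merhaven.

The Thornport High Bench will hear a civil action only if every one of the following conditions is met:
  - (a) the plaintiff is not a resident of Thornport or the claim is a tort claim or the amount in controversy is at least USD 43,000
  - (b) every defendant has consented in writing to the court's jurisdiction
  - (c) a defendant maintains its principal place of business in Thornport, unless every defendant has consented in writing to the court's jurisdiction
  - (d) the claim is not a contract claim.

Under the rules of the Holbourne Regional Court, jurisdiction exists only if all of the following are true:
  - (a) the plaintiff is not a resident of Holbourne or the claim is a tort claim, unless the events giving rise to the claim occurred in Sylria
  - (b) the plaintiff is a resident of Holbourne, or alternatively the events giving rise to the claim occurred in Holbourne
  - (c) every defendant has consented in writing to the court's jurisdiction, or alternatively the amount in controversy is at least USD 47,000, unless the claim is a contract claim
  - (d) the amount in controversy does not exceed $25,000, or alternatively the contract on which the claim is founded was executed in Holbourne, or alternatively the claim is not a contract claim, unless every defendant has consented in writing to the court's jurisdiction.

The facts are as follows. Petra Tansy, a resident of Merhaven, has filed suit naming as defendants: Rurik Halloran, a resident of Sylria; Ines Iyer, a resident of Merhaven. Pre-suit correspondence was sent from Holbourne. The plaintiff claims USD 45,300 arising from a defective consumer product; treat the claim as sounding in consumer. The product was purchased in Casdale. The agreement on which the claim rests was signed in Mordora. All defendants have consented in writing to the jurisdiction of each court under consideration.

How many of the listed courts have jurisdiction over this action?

The Provincial Court of Holbourne:
  (a) The amount in controversy is USD 45,300, within the $150,000 ceiling, which satisfies one of the alternatives. Condition met.
  (b) The defendants reside as follows — Rurik Halloran in Sylria, Ines Iyer in Merhaven — not all in Holbourne. Not satisfied.
  (c) The plaintiff resides in Merhaven, which is not Holbourne, which satisfies one of the alternatives. Met.
  (d) The amount in controversy is 45,300 dollars, which meets the USD 43,500 floor, which satisfies one of the alternatives. Met.
  → Not every requirement is met — no jurisdiction.
The Superior Court of Merhaven:
  (a) Ines Iyer resides in Merhaven. Met.
  (b) Every defendant has filed written consent. Met.
  (c) The plaintiff resides in Merhaven, which is not Thornport, so one alternative holds. Satisfied.
  (d) The plaintiff resides in Merhaven. Met.
  → The court has jurisdiction.
The Thornport High Bench:
  (a) The plaintiff resides in Merhaven, which is not Thornport — that alternative is enough. Satisfied.
  (b) Every defendant has filed written consent. Met.
  (c) No defendant is a corporation. However, every defendant has filed written consent, so the 'unless' proviso supplies this condition. Condition met.
  (d) The claim is a consumer claim, not a contract claim. Met.
  → Jurisdiction lies.
The Holbourne Regional Court:
  (a) The plaintiff resides in Merhaven, which is not Holbourne, so one alternative holds. Condition met.
  (b) The plaintiff resides in Merhaven, not Holbourne; the operative events occurred in Casdale, not Holbourne — none of the alternatives is met. Fails.
  (c) Every defendant has filed written consent, so one alternative holds. Met.
  (d) The claim is a consumer claim, not a contract claim, so this disjunct is met. Condition met.
  → Not every requirement is met — no jurisdiction.
Courts with jurisdiction: the Superior Court of Merhaven, the Thornport High Bench — 2 in total.

2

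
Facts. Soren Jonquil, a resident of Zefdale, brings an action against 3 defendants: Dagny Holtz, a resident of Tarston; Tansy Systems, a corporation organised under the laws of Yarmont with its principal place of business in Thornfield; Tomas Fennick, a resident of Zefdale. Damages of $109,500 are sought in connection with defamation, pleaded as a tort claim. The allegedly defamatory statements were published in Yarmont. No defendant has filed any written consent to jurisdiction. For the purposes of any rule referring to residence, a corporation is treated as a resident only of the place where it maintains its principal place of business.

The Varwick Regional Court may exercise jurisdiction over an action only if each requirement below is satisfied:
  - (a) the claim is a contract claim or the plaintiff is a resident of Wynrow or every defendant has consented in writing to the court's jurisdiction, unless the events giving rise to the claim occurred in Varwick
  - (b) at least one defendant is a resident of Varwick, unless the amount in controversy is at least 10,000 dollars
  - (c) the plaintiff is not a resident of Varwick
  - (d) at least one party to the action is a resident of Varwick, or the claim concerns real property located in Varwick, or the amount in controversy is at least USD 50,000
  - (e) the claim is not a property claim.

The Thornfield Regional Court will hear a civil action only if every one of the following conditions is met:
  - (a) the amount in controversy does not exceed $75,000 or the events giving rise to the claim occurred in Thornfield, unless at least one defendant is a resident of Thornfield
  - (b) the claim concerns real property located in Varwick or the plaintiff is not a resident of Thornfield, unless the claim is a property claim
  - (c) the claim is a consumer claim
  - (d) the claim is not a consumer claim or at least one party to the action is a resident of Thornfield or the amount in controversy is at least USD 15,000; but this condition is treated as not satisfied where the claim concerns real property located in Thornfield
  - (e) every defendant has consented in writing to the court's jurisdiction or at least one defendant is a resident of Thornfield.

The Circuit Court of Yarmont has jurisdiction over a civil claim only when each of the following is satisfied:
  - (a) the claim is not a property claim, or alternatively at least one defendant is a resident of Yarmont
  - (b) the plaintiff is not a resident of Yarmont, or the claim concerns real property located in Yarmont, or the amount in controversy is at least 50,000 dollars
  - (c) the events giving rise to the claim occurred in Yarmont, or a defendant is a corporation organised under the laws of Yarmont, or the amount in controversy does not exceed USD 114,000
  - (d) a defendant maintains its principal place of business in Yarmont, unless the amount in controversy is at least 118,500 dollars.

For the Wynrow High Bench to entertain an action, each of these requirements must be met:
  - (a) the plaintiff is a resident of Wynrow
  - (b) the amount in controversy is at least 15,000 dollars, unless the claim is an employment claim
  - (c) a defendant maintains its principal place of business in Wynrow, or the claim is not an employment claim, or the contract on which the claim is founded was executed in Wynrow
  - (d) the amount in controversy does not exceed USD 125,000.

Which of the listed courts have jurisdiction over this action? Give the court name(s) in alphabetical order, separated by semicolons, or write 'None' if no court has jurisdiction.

None

The Varwick Regional Court:
  (a) The claim is a tort claim, not a contract claim; the plaintiff resides in Zefdale, not Wynrow; no such written consent has been filed — every alternative fails. Nor does the 'unless' clause help: the operative events occurred in Yarmont, not Varwick. Fails.
  (b) No defendant resides in Varwick (they reside in Tarston, Thornfield, Zefdale). However, the amount in controversy is USD 109,500, which meets the 10,000 dollars floor, so the 'unless' proviso supplies this condition. Satisfied.
  (c) The plaintiff resides in Zefdale, which is not Varwick. Met.
  (d) The amount in controversy is $109,500, which meets the USD 50,000 floor, so one alternative holds. Condition met.
  (e) The claim is a tort claim, not a property claim. Satisfied.
  → No jurisdiction.
The Thornfield Regional Court:
  (a) The amount in controversy is $109,500, above the 75,000 dollars ceiling; the operative events occurred in Yarmont, not Thornfield — none of the alternatives is met. The proviso rescues it, though: Tansy Systems resides in Thornfield. Satisfied.
  (b) The plaintiff resides in Zefdale, which is not Thornfield, so this disjunct is met. Satisfied.
  (c) The claim is a tort claim, not a consumer claim. Fails.
  (d) The claim is a tort claim, not a consumer claim, which satisfies one of the alternatives. The exception is not triggered, since the claim does not concern real property. Met.
  (e) Tansy Systems resides in Thornfield, so one alternative holds. Met.
  → At least one condition fails; no jurisdiction.
The Circuit Court of Yarmont:
  (a) The claim is a tort claim, not a property claim, so one alternative holds. Met.
  (b) The plaintiff resides in Zefdale, which is not Yarmont, which satisfies one of the alternatives. Met.
  (c) The operative events occurred in Yarmont — that alternative is enough. Condition met.
  (d) The corporate defendant(s) have their principal place of business in Thornfield, not Yarmont. And the amount in controversy is 109,500 dollars, below the $118,500 floor, so the proviso does not save it. Fails.
  → At least one condition fails; no jurisdiction.
The Wynrow High Bench:
  (a) The plaintiff resides in Zefdale, not Wynrow. Condition not met.
  (b) The amount in controversy is USD 109,500, which meets the 15,000 dollars floor. Satisfied.
  (c) The claim is a tort claim, not an employment claim, so one alternative holds. Met.
  (d) The amount in controversy is USD 109,500, within the $125,000 ceiling. Met.
  → Not every requirement is met — no jurisdiction.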